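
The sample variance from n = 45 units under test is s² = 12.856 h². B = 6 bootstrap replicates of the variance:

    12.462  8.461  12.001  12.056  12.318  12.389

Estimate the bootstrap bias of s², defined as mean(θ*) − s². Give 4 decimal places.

mean(θ*) = (12.462 + 8.461 + 12.001 + 12.056 + 12.318 + 12.389) / 6 = 11.61450
bias = 11.61450 − 12.856

bias = −1.2415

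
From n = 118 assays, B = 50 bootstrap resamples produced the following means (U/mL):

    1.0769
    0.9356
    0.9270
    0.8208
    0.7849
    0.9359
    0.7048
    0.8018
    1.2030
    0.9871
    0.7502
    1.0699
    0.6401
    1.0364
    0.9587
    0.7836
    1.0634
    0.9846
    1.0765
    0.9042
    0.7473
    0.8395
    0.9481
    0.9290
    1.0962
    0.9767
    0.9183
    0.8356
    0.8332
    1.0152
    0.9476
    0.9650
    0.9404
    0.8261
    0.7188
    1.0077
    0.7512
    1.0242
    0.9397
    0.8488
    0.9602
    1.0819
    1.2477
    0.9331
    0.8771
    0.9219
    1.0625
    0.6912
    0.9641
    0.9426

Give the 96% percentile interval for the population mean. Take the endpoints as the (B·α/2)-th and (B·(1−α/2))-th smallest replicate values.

Sorted replicates: 0.6401, 0.6912, 0.7048, 0.7188, 0.7473, 0.7502, 0.7512, 0.7836, 0.7849, 0.8018, 0.8208, 0.8261, 0.8332, 0.8356, 0.8395, 0.8488, 0.8771, 0.9042, 0.9183, 0.9219, 0.9270, 0.9290, 0.9331, 0.9356, 0.9359, 0.9397, 0.9404, 0.9426, 0.9476, 0.9481, 0.9587, 0.9602, 0.9641, 0.9650, 0.9767, 0.9846, 0.9871, 1.0077, 1.0152, 1.0242, 1.0364, 1.0625, 1.0634, 1.0699, 1.0765, 1.0769, 1.0819, 1.0962, 1.2030, 1.2477
α = 0.04; lower rank = 50 × 0.020 = 1; upper rank = 50 × 0.980 = 49.
The 1st smallest replicate is 0.6401; the 49th is 1.2030.

(0.6401, 1.2030)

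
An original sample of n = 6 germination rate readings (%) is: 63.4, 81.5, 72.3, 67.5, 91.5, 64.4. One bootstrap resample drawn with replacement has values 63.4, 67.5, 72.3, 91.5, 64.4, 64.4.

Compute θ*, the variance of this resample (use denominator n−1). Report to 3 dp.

Mean = 70.5833; sum of squared deviations = 578.0283
s² = 578.0283 / 5 = 115.6057

θ* = 115.606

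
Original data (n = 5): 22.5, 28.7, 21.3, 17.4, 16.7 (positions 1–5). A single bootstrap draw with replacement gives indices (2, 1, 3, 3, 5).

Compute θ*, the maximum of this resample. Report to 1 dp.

Resample values: 28.7, 22.5, 21.3, 21.3, 16.7.
Maximum = 28.7

θ* = 28.7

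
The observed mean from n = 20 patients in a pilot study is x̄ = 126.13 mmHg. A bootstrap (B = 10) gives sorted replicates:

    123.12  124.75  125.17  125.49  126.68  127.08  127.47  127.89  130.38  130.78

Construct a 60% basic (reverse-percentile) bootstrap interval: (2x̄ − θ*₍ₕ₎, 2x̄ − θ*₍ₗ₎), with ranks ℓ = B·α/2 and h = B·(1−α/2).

(124.37, 127.51)

Percentile endpoints at ranks 2 and 8: θ*₍2₎ = 124.75, θ*₍8₎ = 127.89.
Basic interval reflects these around x̄:
  lower = 2 × 126.13 − 127.89 = 124.37
  upper = 2 × 126.13 − 124.75 = 127.51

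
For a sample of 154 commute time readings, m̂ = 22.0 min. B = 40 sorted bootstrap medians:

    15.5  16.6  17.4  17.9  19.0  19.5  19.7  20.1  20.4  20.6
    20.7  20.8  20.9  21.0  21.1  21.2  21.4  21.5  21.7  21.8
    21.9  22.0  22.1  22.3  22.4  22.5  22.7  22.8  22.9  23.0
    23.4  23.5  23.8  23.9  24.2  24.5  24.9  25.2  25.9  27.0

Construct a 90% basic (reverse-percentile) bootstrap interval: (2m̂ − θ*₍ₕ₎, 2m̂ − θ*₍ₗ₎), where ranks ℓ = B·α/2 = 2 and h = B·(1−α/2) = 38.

Percentile endpoints at ranks 2 and 38: θ*₍2₎ = 16.6, θ*₍38₎ = 25.2.
Basic interval reflects these around m̂:
  lower = 2 × 22.0 − 25.2 = 18.8
  upper = 2 × 22.0 − 16.6 = 27.4

(18.8, 27.4)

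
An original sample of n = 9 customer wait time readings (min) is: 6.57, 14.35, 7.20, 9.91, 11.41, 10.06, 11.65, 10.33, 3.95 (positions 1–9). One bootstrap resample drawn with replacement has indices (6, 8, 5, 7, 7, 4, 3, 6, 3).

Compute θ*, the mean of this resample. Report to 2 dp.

Resample values: 10.06, 10.33, 11.41, 11.65, 11.65, 9.91, 7.20, 10.06, 7.20.
Mean = (10.06 + 10.33 + 11.41 + 11.65 + 11.65 + 9.91 + 7.20 + 10.06 + 7.20) / 9 = 89.470 / 9 = 9.94

θ* = 9.94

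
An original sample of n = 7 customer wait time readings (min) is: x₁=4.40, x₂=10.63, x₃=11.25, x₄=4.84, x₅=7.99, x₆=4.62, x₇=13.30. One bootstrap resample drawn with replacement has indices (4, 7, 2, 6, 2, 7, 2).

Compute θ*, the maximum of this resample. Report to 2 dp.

Resample values: 4.84, 13.30, 10.63, 4.62, 10.63, 13.30, 10.63.
Maximum = 13.30

θ* = 13.30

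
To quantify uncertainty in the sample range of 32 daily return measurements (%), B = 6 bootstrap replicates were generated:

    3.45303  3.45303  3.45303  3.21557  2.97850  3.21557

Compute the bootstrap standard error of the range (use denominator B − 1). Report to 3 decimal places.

SE* = 0.194

Bootstrap SE is the standard deviation of the 6 replicate ranges.
Mean of replicates: (3.45303 + 3.45303 + 3.45303 + 3.21557 + 2.97850 + 3.21557) / 6 = 19.768730 / 6 = 3.294788
Sum of squared deviations: (+0.158242)² + (+0.158242)² + (+0.158242)² + (−0.079218)² + (−0.316288)² + (−0.079218)² = 0.187711
Variance = 0.187711 / 5 = 0.037542
SE* = √0.037542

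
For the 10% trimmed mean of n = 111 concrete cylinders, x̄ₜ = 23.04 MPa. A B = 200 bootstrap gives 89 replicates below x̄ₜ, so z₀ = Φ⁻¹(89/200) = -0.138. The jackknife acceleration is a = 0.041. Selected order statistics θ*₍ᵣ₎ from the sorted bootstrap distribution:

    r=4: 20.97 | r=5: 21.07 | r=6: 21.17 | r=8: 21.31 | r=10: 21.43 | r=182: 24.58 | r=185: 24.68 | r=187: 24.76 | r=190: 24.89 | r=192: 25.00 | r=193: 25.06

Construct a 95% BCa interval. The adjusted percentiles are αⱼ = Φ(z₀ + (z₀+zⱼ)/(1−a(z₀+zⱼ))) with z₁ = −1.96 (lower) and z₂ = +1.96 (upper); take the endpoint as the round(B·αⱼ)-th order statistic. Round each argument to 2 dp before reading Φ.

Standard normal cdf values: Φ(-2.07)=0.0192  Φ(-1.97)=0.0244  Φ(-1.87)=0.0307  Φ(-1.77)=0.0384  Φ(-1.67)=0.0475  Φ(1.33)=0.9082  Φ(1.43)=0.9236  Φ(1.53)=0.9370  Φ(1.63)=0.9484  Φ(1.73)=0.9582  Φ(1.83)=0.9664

Lower: z₀ + z₁ = -0.138 + (-1.960) = -2.098; 1 − a(z₀+z₁) = 1 − (0.041)(-2.098) = 1.0860; argument = -0.138 + (-2.098)/1.0860 = -2.0698 → -2.07.
α₁ = Φ(-2.07) = 0.0192; rank = round(200 × 0.0192) = 4; θ*₍4₎ = 20.97.
Upper: z₀ + z₂ = 1.822; 1 − a(z₀+z₂) = 0.9253; argument = 1.8311 → 1.83; α₂ = 0.9664; rank = 193; θ*₍193₎ = 25.06.

(20.97, 25.06)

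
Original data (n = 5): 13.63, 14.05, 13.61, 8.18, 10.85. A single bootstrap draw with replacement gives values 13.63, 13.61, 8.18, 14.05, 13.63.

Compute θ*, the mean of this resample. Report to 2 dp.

Mean = (13.63 + 13.61 + 8.18 + 14.05 + 13.63) / 5 = 63.100 / 5 = 12.62

θ* = 12.62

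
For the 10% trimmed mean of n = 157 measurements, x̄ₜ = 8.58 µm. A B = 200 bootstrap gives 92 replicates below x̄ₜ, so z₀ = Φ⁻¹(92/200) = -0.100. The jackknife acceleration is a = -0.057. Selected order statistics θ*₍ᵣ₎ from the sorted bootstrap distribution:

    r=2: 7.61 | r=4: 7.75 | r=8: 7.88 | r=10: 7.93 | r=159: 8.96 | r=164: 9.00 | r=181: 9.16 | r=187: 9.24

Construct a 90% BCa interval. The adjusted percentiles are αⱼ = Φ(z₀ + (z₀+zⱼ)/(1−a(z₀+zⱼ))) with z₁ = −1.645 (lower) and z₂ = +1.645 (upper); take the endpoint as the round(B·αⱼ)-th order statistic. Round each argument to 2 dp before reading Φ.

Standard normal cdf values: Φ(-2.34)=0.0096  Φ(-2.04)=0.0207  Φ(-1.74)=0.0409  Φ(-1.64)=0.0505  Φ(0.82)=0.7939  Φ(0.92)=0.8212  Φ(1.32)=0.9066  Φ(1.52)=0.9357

Lower: z₀ + z₁ = -0.100 + (-1.645) = -1.745; 1 − a(z₀+z₁) = 1 − (-0.057)(-1.745) = 0.9005; argument = -0.100 + (-1.745)/0.9005 = -2.0377 → -2.04.
α₁ = Φ(-2.04) = 0.0207; rank = round(200 × 0.0207) = 4; θ*₍4₎ = 7.75.
Upper: z₀ + z₂ = 1.545; 1 − a(z₀+z₂) = 1.0881; argument = 1.3200 → 1.32; α₂ = 0.9066; rank = 181; θ*₍181₎ = 9.16.

(7.75, 9.16)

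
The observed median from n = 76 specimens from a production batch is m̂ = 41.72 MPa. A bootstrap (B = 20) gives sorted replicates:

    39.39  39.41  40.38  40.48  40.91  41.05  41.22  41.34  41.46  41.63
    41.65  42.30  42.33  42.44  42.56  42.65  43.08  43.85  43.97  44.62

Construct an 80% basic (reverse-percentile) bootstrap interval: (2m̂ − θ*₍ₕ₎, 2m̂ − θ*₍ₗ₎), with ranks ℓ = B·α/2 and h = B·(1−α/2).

Percentile endpoints at ranks 2 and 18: θ*₍2₎ = 39.41, θ*₍18₎ = 43.85.
Basic interval reflects these around m̂:
  lower = 2 × 41.72 − 43.85 = 39.59
  upper = 2 × 41.72 − 39.41 = 44.03

(39.59, 44.03)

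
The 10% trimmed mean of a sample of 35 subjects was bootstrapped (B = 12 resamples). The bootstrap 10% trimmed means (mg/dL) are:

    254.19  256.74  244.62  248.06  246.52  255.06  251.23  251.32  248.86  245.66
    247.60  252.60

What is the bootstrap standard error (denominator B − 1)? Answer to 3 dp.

Bootstrap SE is the standard deviation of the 12 replicate 10% trimmed means.
Mean of replicates: (254.19 + 256.74 + 244.62 + 248.06 + 246.52 + 255.06 + 251.23 + 251.32 + 248.86 + 245.66 + 247.60 + 252.60) / 12 = 3002.4600 / 12 = 250.2050
Sum of squared deviations: (+3.9850)² + (+6.5350)² + (−5.5850)² + (−2.1450)² + (−3.6850)² + (+4.8550)² + (+1.0250)² + (+1.1150)² + (−1.3450)² + (−4.5450)² + (−2.6050)² + (+2.3950)² = 168.8119
Variance = 168.8119 / 11 = 15.3465
SE* = √15.3465

SE* = 3.917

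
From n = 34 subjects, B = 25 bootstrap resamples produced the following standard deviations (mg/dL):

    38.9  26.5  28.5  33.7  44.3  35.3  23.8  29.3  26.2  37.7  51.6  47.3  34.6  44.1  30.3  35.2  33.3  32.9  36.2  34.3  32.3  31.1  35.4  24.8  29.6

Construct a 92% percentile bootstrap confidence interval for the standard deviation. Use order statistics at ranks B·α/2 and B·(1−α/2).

(23.8, 47.3)

Sorted replicates: 23.8, 24.8, 26.2, 26.5, 28.5, 29.3, 29.6, 30.3, 31.1, 32.3, 32.9, 33.3, 33.7, 34.3, 34.6, 35.2, 35.3, 35.4, 36.2, 37.7, 38.9, 44.1, 44.3, 47.3, 51.6
α = 0.08; lower rank = 25 × 0.040 = 1; upper rank = 25 × 0.960 = 24.
The 1st smallest replicate is 23.8; the 24th is 47.3.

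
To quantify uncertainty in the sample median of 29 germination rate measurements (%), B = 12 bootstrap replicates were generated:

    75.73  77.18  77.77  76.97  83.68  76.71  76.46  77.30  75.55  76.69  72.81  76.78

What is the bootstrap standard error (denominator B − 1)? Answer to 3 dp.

Bootstrap SE is the standard deviation of the 12 replicate medians.
Mean of replicates: (75.73 + 77.18 + 77.77 + 76.97 + 83.68 + 76.71 + 76.46 + 77.30 + 75.55 + 76.69 + 72.81 + 76.78) / 12 = 923.6300 / 12 = 76.9692
Sum of squared deviations: (−1.2392)² + (+0.2108)² + (+0.8008)² + (+0.0008)² + (+6.7108)² + (−0.2592)² + (−0.5092)² + (+0.3308)² + (−1.4192)² + (−0.2792)² + (−4.1592)² + (−0.1892)² = 67.1189
Variance = 67.1189 / 11 = 6.1017
SE* = √6.1017

SE* = 2.470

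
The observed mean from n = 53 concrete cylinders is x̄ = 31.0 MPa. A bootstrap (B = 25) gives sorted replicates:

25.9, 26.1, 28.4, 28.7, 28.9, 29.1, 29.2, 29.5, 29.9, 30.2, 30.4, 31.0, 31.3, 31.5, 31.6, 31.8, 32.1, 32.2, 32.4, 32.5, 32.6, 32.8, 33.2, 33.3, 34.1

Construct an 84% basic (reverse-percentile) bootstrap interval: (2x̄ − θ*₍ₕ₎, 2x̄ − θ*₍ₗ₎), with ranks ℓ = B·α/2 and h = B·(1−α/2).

Percentile endpoints at ranks 2 and 23: θ*₍2₎ = 26.1, θ*₍23₎ = 33.2.
Basic interval reflects these around x̄:
  lower = 2 × 31.0 − 33.2 = 28.8
  upper = 2 × 31.0 − 26.1 = 35.9

(28.8, 35.9)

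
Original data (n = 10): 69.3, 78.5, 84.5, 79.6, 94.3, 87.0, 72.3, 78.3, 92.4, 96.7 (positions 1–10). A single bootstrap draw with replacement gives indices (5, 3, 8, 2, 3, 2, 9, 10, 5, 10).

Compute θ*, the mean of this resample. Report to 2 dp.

θ* = 87.87

Resample values: 94.3, 84.5, 78.3, 78.5, 84.5, 78.5, 92.4, 96.7, 94.3, 96.7.
Mean = (94.3 + 84.5 + 78.3 + 78.5 + 84.5 + 78.5 + 92.4 + 96.7 + 94.3 + 96.7) / 10 = 878.70 / 10 = 87.87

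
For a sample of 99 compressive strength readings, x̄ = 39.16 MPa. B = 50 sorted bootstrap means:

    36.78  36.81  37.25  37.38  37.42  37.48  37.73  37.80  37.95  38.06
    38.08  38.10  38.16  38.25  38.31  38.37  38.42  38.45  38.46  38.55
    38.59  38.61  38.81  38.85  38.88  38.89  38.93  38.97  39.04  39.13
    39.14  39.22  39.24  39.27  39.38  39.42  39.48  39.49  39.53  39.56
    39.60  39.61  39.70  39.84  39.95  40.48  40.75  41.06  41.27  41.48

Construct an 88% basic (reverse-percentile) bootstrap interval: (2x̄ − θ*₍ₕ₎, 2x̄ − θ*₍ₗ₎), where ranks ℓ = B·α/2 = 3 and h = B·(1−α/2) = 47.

(37.57, 41.07)

Percentile endpoints at ranks 3 and 47: θ*₍3₎ = 37.25, θ*₍47₎ = 40.75.
Basic interval reflects these around x̄:
  lower = 2 × 39.16 − 40.75 = 37.57
  upper = 2 × 39.16 − 37.25 = 41.07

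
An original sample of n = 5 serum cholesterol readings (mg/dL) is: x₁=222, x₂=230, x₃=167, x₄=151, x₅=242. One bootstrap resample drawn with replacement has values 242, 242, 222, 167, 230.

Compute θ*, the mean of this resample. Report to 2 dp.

Mean = (242 + 242 + 222 + 167 + 230) / 5 = 1103.0 / 5 = 220.60

θ* = 220.60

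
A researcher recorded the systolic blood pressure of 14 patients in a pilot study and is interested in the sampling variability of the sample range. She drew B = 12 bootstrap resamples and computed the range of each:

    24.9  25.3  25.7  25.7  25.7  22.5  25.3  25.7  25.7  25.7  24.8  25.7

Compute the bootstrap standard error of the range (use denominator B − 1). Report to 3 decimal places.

SE* = 0.920

Bootstrap SE is the standard deviation of the 12 replicate ranges.
Mean of replicates: (24.9 + 25.3 + 25.7 + 25.7 + 25.7 + 22.5 + 25.3 + 25.7 + 25.7 + 25.7 + 24.8 + 25.7) / 12 = 302.7000 / 12 = 25.2250
Sum of squared deviations: (−0.3250)² + (+0.0750)² + (+0.4750)² + (+0.4750)² + (+0.4750)² + (−2.7250)² + (+0.0750)² + (+0.4750)² + (+0.4750)² + (+0.4750)² + (−0.4250)² + (+0.4750)² = 9.3025
Variance = 9.3025 / 11 = 0.8457
SE* = √0.8457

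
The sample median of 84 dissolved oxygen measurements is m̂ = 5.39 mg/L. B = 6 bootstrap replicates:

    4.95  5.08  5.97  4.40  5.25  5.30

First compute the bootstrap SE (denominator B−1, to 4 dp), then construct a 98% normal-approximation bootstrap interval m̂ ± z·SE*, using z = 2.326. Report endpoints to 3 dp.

Mean of replicates = 5.1583; sum of squared deviations = 1.3119; SE* = √(1.3119/5) = 0.5122
Margin = 2.326 × 0.5122 = 1.1914
Interval: 5.39 ± 1.1914

(4.199, 6.581)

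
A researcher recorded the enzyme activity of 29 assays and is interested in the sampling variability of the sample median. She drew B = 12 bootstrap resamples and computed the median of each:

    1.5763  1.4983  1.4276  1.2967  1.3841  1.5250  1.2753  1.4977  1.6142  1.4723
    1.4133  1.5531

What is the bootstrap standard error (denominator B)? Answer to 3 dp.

Bootstrap SE is the standard deviation of the 12 replicate medians.
Mean of replicates: (1.5763 + 1.4983 + 1.4276 + 1.2967 + 1.3841 + 1.5250 + 1.2753 + 1.4977 + 1.6142 + 1.4723 + 1.4133 + 1.5531) / 12 = 17.53390 / 12 = 1.46116
Sum of squared deviations: (+0.11514)² + (+0.03714)² + (−0.03356)² + (−0.16446)² + (−0.07706)² + (+0.06384)² + (−0.18586)² + (+0.03654)² + (+0.15304)² + (+0.01114)² + (−0.04786)² + (+0.09194)² = 0.12299
Variance = 0.12299 / 12 = 0.01025
SE* = √0.01025

SE* = 0.101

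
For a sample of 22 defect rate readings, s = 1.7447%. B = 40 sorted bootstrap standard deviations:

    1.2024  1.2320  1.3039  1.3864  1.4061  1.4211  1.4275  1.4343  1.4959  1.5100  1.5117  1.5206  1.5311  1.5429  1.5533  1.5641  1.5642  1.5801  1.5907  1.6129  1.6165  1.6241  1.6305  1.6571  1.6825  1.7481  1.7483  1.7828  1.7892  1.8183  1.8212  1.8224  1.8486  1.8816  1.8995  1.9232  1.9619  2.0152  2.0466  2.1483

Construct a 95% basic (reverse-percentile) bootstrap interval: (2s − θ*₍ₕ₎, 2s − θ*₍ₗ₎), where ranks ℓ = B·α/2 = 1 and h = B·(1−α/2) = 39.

(1.4428, 2.2870)

Percentile endpoints at ranks 1 and 39: θ*₍1₎ = 1.2024, θ*₍39₎ = 2.0466.
Basic interval reflects these around s:
  lower = 2 × 1.7447 − 2.0466 = 1.4428
  upper = 2 × 1.7447 − 1.2024 = 2.2870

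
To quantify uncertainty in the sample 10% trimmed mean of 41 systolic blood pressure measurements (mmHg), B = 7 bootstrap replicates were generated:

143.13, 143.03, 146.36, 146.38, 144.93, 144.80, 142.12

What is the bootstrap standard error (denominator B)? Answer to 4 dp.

Bootstrap SE is the standard deviation of the 7 replicate 10% trimmed means.
Mean of replicates: (143.13 + 143.03 + 146.36 + 146.38 + 144.93 + 144.80 + 142.12) / 7 = 1010.75000 / 7 = 144.39286
Sum of squared deviations: (−1.26286)² + (−1.36286)² + (+1.96714)² + (+1.98714)² + (+0.53714)² + (+0.40714)² + (−2.27286)² = 16.89074
Variance = 16.89074 / 7 = 2.41296
SE* = √2.41296

SE* = 1.5534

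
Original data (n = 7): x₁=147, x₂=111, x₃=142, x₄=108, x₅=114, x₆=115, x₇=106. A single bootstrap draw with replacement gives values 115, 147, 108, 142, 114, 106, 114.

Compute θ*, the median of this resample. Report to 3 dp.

θ* = 114.000

Sorted: 106, 108, 114, 114, 115, 142, 147
Median = middle value = 114.000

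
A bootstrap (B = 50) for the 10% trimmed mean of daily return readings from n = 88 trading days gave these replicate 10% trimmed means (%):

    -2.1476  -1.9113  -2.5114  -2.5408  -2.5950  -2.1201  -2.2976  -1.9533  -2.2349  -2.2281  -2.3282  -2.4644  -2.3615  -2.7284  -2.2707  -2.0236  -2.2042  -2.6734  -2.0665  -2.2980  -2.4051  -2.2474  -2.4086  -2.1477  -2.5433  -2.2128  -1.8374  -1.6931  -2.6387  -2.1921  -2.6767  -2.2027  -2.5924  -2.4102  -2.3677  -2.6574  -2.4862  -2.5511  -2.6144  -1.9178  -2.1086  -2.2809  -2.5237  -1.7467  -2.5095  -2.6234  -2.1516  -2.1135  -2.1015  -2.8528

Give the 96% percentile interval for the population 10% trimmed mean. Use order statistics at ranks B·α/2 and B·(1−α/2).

Sorted replicates: -2.8528, -2.7284, -2.6767, -2.6734, -2.6574, -2.6387, -2.6234, -2.6144, -2.5950, -2.5924, -2.5511, -2.5433, -2.5408, -2.5237, -2.5114, -2.5095, -2.4862, -2.4644, -2.4102, -2.4086, -2.4051, -2.3677, -2.3615, -2.3282, -2.2980, -2.2976, -2.2809, -2.2707, -2.2474, -2.2349, -2.2281, -2.2128, -2.2042, -2.2027, -2.1921, -2.1516, -2.1477, -2.1476, -2.1201, -2.1135, -2.1086, -2.1015, -2.0665, -2.0236, -1.9533, -1.9178, -1.9113, -1.8374, -1.7467, -1.6931
α = 0.04; lower rank = 50 × 0.020 = 1; upper rank = 50 × 0.980 = 49.
The 1st smallest replicate is -2.8528; the 49th is -1.7467.

(-2.8528, -1.7467)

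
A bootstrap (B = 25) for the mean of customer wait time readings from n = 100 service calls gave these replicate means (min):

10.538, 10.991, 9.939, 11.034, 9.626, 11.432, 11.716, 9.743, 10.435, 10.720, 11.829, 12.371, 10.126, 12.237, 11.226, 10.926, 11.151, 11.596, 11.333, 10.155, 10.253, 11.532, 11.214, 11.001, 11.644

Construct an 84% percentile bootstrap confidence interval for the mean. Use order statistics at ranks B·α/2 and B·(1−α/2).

(9.743, 11.829)

Sorted replicates: 9.626, 9.743, 9.939, 10.126, 10.155, 10.253, 10.435, 10.538, 10.720, 10.926, 10.991, 11.001, 11.034, 11.151, 11.214, 11.226, 11.333, 11.432, 11.532, 11.596, 11.644, 11.716, 11.829, 12.237, 12.371
α = 0.16; lower rank = 25 × 0.080 = 2; upper rank = 25 × 0.920 = 23.
The 2nd smallest replicate is 9.743; the 23rd is 11.829.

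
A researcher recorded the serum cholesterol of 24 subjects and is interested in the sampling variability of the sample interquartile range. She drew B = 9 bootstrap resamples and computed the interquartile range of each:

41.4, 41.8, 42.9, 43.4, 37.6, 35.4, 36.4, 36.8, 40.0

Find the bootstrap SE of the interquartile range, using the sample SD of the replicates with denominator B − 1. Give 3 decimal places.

SE* = 3.026

Bootstrap SE is the standard deviation of the 9 replicate interquartile ranges.
Mean of replicates: (41.4 + 41.8 + 42.9 + 43.4 + 37.6 + 35.4 + 36.4 + 36.8 + 40.0) / 9 = 355.7000 / 9 = 39.5222
Sum of squared deviations: (+1.8778)² + (+2.2778)² + (+3.3778)² + (+3.8778)² + (−1.9222)² + (−4.1222)² + (−3.1222)² + (−2.7222)² + (+0.4778)² = 73.2356
Variance = 73.2356 / 8 = 9.1544
SE* = √9.1544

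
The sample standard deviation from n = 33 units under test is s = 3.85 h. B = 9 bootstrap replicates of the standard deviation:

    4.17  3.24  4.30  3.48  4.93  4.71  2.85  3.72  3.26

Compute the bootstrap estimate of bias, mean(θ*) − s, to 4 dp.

bias = +0.0011

mean(θ*) = (4.17 + 3.24 + 4.30 + 3.48 + 4.93 + 4.71 + 2.85 + 3.72 + 3.26) / 9 = 3.85111
bias = 3.85111 − 3.85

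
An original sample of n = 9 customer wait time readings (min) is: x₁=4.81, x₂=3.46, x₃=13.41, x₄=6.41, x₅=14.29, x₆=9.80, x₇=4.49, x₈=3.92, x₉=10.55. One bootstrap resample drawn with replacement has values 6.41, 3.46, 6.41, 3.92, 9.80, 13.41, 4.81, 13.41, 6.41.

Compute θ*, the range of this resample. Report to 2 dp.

θ* = 9.95

Range = 13.41 − 3.46 = 9.95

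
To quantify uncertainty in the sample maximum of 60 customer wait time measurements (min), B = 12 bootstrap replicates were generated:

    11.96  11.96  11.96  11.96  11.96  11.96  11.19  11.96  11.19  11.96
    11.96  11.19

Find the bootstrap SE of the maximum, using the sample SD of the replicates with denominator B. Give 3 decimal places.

SE* = 0.333

Bootstrap SE is the standard deviation of the 12 replicate maximums.
Mean of replicates: (11.96 + 11.96 + 11.96 + 11.96 + 11.96 + 11.96 + 11.19 + 11.96 + 11.19 + 11.96 + 11.96 + 11.19) / 12 = 141.2100 / 12 = 11.7675
Sum of squared deviations: (+0.1925)² + (+0.1925)² + (+0.1925)² + (+0.1925)² + (+0.1925)² + (+0.1925)² + (−0.5775)² + (+0.1925)² + (−0.5775)² + (+0.1925)² + (+0.1925)² + (−0.5775)² = 1.3340
Variance = 1.3340 / 12 = 0.1112
SE* = √0.1112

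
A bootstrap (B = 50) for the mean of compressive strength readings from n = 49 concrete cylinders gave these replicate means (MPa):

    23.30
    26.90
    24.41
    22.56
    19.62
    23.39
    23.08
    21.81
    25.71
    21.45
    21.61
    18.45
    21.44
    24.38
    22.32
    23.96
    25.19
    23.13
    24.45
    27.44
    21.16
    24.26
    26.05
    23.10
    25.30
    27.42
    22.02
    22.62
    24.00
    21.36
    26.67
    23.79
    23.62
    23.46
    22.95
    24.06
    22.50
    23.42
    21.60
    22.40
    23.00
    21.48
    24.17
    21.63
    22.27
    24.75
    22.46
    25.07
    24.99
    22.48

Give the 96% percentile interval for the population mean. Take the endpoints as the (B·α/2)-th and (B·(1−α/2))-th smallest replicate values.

Sorted replicates: 18.45, 19.62, 21.16, 21.36, 21.44, 21.45, 21.48, 21.60, 21.61, 21.63, 21.81, 22.02, 22.27, 22.32, 22.40, 22.46, 22.48, 22.50, 22.56, 22.62, 22.95, 23.00, 23.08, 23.10, 23.13, 23.30, 23.39, 23.42, 23.46, 23.62, 23.79, 23.96, 24.00, 24.06, 24.17, 24.26, 24.38, 24.41, 24.45, 24.75, 24.99, 25.07, 25.19, 25.30, 25.71, 26.05, 26.67, 26.90, 27.42, 27.44
α = 0.04; lower rank = 50 × 0.020 = 1; upper rank = 50 × 0.980 = 49.
The 1st smallest replicate is 18.45; the 49th is 27.42.

(18.45, 27.42)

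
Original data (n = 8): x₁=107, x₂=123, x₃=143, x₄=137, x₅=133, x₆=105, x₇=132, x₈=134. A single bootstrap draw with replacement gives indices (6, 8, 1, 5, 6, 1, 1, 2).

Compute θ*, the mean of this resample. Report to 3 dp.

θ* = 115.125

Resample values: 105, 134, 107, 133, 105, 107, 107, 123.
Mean = (105 + 134 + 107 + 133 + 105 + 107 + 107 + 123) / 8 = 921.0 / 8 = 115.125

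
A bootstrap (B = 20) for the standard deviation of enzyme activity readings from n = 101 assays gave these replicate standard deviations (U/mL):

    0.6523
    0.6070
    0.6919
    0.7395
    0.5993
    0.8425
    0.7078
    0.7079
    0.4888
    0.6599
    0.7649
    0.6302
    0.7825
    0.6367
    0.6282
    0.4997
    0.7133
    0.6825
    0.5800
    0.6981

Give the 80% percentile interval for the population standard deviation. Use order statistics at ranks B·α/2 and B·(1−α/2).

(0.4997, 0.7649)

Sorted replicates: 0.4888, 0.4997, 0.5800, 0.5993, 0.6070, 0.6282, 0.6302, 0.6367, 0.6523, 0.6599, 0.6825, 0.6919, 0.6981, 0.7078, 0.7079, 0.7133, 0.7395, 0.7649, 0.7825, 0.8425
α = 0.20; lower rank = 20 × 0.100 = 2; upper rank = 20 × 0.900 = 18.
The 2nd smallest replicate is 0.4997; the 18th is 0.7649.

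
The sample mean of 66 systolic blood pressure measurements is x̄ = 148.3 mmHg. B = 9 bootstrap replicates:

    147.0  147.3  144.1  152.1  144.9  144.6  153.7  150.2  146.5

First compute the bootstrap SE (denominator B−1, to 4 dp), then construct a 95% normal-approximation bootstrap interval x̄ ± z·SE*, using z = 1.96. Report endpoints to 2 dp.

(141.58, 155.02)

Mean of replicates = 147.8222; sum of squared deviations = 93.9756; SE* = √(93.9756/8) = 3.4274
Margin = 1.96 × 3.4274 = 6.718
Interval: 148.3 ± 6.718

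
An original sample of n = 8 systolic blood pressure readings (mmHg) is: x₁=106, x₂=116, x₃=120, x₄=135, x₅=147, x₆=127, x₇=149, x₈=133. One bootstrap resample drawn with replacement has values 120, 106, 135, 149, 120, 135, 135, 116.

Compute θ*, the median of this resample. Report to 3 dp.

Sorted: 106, 116, 120, 120, 135, 135, 135, 149
Median = average of the two middle values = 127.500

θ* = 127.500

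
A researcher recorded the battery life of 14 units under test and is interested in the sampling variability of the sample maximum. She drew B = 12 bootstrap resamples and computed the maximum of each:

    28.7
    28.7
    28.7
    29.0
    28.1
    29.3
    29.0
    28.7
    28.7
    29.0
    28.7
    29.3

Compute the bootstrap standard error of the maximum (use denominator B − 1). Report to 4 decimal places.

Bootstrap SE is the standard deviation of the 12 replicate maximums.
Mean of replicates: (28.7 + 28.7 + 28.7 + 29.0 + 28.1 + 29.3 + 29.0 + 28.7 + 28.7 + 29.0 + 28.7 + 29.3) / 12 = 345.90000 / 12 = 28.82500
Sum of squared deviations: (−0.12500)² + (−0.12500)² + (−0.12500)² + (+0.17500)² + (−0.72500)² + (+0.47500)² + (+0.17500)² + (−0.12500)² + (−0.12500)² + (+0.17500)² + (−0.12500)² + (+0.47500)² = 1.16250
Variance = 1.16250 / 11 = 0.10568
SE* = √0.10568

SE* = 0.3251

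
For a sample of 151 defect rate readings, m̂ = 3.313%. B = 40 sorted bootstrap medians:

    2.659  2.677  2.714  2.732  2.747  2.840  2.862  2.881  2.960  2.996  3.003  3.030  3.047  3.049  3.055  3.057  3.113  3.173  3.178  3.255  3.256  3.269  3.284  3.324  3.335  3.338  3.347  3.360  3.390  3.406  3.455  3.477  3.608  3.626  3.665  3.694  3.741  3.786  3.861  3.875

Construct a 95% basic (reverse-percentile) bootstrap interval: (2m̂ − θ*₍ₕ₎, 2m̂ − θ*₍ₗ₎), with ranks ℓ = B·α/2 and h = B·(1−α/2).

(2.765, 3.967)

Percentile endpoints at ranks 1 and 39: θ*₍1₎ = 2.659, θ*₍39₎ = 3.861.
Basic interval reflects these around m̂:
  lower = 2 × 3.313 − 3.861 = 2.765
  upper = 2 × 3.313 − 2.659 = 3.967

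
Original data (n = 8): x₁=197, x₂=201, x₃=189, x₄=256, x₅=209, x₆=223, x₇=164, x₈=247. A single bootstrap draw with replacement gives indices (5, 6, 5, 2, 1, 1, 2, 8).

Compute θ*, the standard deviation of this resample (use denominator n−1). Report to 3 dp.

Resample values: 209, 223, 209, 201, 197, 197, 201, 247.
Mean = 210.5000; sum of squared deviations = 2038.0000
s² = 2038.0000 / 7 = 291.1429
s = √291.1429 = 17.063

θ* = 17.063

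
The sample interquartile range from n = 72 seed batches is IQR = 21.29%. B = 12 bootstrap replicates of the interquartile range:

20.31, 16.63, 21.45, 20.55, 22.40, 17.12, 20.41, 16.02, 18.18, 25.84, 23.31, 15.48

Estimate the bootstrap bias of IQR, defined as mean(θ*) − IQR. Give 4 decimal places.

bias = −1.4817

mean(θ*) = (20.31 + 16.63 + 21.45 + 20.55 + 22.40 + 17.12 + 20.41 + 16.02 + 18.18 + 25.84 + 23.31 + 15.48) / 12 = 19.80833
bias = 19.80833 − 21.29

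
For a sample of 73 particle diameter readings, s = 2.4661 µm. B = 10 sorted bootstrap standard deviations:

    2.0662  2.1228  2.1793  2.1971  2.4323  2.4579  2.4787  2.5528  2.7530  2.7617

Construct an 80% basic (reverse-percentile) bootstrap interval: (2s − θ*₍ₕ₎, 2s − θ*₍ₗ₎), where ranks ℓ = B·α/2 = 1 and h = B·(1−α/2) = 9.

Percentile endpoints at ranks 1 and 9: θ*₍1₎ = 2.0662, θ*₍9₎ = 2.7530.
Basic interval reflects these around s:
  lower = 2 × 2.4661 − 2.7530 = 2.1792
  upper = 2 × 2.4661 − 2.0662 = 2.8660

(2.1792, 2.8660)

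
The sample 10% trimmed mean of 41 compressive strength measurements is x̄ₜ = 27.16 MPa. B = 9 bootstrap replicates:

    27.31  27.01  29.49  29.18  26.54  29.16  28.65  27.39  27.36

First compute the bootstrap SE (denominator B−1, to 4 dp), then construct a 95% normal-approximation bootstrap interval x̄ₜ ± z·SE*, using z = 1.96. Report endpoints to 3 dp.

Mean of replicates = 28.0100; sum of squared deviations = 9.7492; SE* = √(9.7492/8) = 1.1039
Margin = 1.96 × 1.1039 = 2.1636
Interval: 27.16 ± 2.1636

(24.996, 29.324)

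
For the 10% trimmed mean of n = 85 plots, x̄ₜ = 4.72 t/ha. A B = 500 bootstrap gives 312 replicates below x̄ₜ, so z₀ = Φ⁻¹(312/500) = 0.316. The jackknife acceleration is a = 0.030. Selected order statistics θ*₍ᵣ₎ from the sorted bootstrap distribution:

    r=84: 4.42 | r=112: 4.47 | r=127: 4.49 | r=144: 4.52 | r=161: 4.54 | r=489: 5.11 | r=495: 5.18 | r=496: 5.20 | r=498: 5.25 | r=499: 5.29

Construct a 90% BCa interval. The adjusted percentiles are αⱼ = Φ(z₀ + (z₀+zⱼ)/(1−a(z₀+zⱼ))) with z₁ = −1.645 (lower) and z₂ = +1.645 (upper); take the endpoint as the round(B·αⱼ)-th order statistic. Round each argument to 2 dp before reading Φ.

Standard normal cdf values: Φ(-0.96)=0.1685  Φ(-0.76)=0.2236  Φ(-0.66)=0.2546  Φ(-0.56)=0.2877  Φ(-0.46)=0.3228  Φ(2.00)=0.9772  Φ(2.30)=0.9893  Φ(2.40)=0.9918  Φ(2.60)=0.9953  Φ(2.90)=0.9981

(4.42, 5.20)

Lower: z₀ + z₁ = 0.316 + (-1.645) = -1.329; 1 − a(z₀+z₁) = 1 − (0.030)(-1.329) = 1.0399; argument = 0.316 + (-1.329)/1.0399 = -0.9620 → -0.96.
α₁ = Φ(-0.96) = 0.1685; rank = round(500 × 0.1685) = 84; θ*₍84₎ = 4.42.
Upper: z₀ + z₂ = 1.961; 1 − a(z₀+z₂) = 0.9412; argument = 2.3996 → 2.40; α₂ = 0.9918; rank = 496; θ*₍496₎ = 5.20.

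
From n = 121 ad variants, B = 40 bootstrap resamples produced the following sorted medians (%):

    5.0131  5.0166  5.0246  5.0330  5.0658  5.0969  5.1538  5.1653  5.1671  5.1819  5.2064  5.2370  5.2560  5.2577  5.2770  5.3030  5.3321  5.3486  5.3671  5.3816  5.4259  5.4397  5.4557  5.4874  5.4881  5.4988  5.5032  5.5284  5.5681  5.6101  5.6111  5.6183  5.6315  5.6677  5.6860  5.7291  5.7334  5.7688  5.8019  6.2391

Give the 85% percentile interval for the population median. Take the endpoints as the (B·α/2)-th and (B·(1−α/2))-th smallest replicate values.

α = 0.15; lower rank = 40 × 0.075 = 3; upper rank = 40 × 0.925 = 37.
The 3rd smallest replicate is 5.0246; the 37th is 5.7334.

(5.0246, 5.7334)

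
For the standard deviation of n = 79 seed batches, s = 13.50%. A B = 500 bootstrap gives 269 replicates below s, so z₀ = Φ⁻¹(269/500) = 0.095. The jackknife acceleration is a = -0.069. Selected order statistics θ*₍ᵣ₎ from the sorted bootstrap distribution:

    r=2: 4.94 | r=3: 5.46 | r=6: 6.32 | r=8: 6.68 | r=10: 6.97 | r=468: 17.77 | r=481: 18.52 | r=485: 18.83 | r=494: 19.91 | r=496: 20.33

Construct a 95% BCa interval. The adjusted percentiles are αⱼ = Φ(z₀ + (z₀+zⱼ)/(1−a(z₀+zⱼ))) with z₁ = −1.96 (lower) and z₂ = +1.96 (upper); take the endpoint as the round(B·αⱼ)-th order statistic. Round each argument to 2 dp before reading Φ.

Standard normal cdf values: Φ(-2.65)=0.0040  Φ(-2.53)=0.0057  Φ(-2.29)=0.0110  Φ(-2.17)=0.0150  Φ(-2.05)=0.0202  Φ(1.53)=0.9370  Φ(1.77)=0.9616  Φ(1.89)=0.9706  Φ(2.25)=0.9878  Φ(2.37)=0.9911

Lower: z₀ + z₁ = 0.095 + (-1.960) = -1.865; 1 − a(z₀+z₁) = 1 − (-0.069)(-1.865) = 0.8713; argument = 0.095 + (-1.865)/0.8713 = -2.0454 → -2.05.
α₁ = Φ(-2.05) = 0.0202; rank = round(500 × 0.0202) = 10; θ*₍10₎ = 6.97.
Upper: z₀ + z₂ = 2.055; 1 − a(z₀+z₂) = 1.1418; argument = 1.8948 → 1.89; α₂ = 0.9706; rank = 485; θ*₍485₎ = 18.83.

(6.97, 18.83)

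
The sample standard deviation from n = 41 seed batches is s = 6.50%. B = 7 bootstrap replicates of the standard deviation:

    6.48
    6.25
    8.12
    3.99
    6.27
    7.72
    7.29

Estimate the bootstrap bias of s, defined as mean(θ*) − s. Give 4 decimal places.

bias = +0.0886

mean(θ*) = (6.48 + 6.25 + 8.12 + 3.99 + 6.27 + 7.72 + 7.29) / 7 = 6.58857
bias = 6.58857 − 6.50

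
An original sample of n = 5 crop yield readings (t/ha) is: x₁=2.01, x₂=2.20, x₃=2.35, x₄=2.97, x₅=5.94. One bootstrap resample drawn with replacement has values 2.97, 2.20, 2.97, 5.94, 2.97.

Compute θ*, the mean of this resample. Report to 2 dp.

θ* = 3.41

Mean = (2.97 + 2.20 + 2.97 + 5.94 + 2.97) / 5 = 17.050 / 5 = 3.41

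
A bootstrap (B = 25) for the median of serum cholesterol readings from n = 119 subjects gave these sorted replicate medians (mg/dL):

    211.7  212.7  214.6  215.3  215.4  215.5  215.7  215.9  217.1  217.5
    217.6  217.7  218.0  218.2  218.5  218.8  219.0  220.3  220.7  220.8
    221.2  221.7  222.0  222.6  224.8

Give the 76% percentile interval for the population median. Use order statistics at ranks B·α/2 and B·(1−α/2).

α = 0.24; lower rank = 25 × 0.120 = 3; upper rank = 25 × 0.880 = 22.
The 3rd smallest replicate is 214.6; the 22nd is 221.7.

(214.6, 221.7)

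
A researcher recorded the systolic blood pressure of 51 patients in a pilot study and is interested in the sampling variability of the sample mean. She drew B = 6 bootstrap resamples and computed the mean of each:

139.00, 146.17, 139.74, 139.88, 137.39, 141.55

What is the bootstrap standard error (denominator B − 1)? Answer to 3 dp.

Bootstrap SE is the standard deviation of the 6 replicate means.
Mean of replicates: (139.00 + 146.17 + 139.74 + 139.88 + 137.39 + 141.55) / 6 = 843.7300 / 6 = 140.6217
Sum of squared deviations: (−1.6217)² + (+5.5483)² + (−0.8817)² + (−0.7417)² + (−3.2317)² + (+0.9283)² = 46.0467
Variance = 46.0467 / 5 = 9.2093
SE* = √9.2093

SE* = 3.035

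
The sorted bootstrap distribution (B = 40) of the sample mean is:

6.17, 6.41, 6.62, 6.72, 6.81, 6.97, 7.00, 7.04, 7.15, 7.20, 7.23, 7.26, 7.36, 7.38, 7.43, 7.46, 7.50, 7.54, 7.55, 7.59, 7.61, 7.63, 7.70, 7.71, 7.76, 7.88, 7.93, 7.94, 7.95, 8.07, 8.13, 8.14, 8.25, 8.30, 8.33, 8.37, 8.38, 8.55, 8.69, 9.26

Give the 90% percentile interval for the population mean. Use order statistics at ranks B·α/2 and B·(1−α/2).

α = 0.10; lower rank = 40 × 0.050 = 2; upper rank = 40 × 0.950 = 38.
The 2nd smallest replicate is 6.41; the 38th is 8.55.

(6.41, 8.55)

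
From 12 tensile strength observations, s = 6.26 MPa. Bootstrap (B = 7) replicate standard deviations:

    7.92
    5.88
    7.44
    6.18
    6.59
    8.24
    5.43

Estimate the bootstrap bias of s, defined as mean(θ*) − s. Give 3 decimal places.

bias = +0.551

mean(θ*) = (7.92 + 5.88 + 7.44 + 6.18 + 6.59 + 8.24 + 5.43) / 7 = 6.8114
bias = 6.8114 − 6.26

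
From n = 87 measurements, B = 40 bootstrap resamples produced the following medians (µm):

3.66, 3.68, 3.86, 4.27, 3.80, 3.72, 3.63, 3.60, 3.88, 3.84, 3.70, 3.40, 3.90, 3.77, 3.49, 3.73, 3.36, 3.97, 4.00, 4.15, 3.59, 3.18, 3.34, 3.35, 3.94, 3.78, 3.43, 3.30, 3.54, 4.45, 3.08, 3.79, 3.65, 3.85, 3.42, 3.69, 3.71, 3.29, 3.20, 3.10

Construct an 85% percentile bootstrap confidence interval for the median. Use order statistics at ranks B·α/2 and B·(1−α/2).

(3.18, 4.00)

Sorted replicates: 3.08, 3.10, 3.18, 3.20, 3.29, 3.30, 3.34, 3.35, 3.36, 3.40, 3.42, 3.43, 3.49, 3.54, 3.59, 3.60, 3.63, 3.65, 3.66, 3.68, 3.69, 3.70, 3.71, 3.72, 3.73, 3.77, 3.78, 3.79, 3.80, 3.84, 3.85, 3.86, 3.88, 3.90, 3.94, 3.97, 4.00, 4.15, 4.27, 4.45
α = 0.15; lower rank = 40 × 0.075 = 3; upper rank = 40 × 0.925 = 37.
The 3rd smallest replicate is 3.18; the 37th is 4.00.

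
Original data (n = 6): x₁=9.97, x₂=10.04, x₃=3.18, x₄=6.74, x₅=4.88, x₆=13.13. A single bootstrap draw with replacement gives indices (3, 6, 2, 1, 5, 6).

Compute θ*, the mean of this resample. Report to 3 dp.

θ* = 9.055

Resample values: 3.18, 13.13, 10.04, 9.97, 4.88, 13.13.
Mean = (3.18 + 13.13 + 10.04 + 9.97 + 4.88 + 13.13) / 6 = 54.330 / 6 = 9.055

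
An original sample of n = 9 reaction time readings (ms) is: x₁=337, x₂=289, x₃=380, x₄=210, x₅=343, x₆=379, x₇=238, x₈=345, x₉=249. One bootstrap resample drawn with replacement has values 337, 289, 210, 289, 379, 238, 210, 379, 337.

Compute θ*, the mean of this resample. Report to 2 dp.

θ* = 296.44

Mean = (337 + 289 + 210 + 289 + 379 + 238 + 210 + 379 + 337) / 9 = 2668.0 / 9 = 296.44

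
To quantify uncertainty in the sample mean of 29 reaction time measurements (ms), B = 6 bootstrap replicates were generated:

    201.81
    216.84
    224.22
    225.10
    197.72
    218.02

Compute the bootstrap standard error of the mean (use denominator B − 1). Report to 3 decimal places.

SE* = 11.537

Bootstrap SE is the standard deviation of the 6 replicate means.
Mean of replicates: (201.81 + 216.84 + 224.22 + 225.10 + 197.72 + 218.02) / 6 = 1283.7100 / 6 = 213.9517
Sum of squared deviations: (−12.1417)² + (+2.8883)² + (+10.2683)² + (+11.1483)² + (−16.2317)² + (+4.0683)² = 665.5049
Variance = 665.5049 / 5 = 133.1010
SE* = √133.1010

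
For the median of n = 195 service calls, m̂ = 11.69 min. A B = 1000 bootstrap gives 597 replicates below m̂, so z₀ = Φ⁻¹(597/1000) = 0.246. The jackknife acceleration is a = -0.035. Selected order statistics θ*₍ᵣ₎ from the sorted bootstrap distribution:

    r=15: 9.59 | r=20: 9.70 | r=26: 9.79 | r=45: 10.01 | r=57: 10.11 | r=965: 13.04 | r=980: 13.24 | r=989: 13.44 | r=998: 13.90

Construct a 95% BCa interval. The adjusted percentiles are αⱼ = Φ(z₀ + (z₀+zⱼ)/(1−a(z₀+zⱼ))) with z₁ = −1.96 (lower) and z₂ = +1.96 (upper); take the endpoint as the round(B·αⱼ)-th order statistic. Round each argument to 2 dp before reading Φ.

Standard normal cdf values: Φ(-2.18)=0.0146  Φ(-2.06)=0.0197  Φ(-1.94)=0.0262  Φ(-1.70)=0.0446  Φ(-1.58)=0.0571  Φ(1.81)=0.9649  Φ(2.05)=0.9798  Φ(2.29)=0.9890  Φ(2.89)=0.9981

(10.11, 13.44)

Lower: z₀ + z₁ = 0.246 + (-1.960) = -1.714; 1 − a(z₀+z₁) = 1 − (-0.035)(-1.714) = 0.9400; argument = 0.246 + (-1.714)/0.9400 = -1.5774 → -1.58.
α₁ = Φ(-1.58) = 0.0571; rank = round(1000 × 0.0571) = 57; θ*₍57₎ = 10.11.
Upper: z₀ + z₂ = 2.206; 1 − a(z₀+z₂) = 1.0772; argument = 2.2939 → 2.29; α₂ = 0.9890; rank = 989; θ*₍989₎ = 13.44.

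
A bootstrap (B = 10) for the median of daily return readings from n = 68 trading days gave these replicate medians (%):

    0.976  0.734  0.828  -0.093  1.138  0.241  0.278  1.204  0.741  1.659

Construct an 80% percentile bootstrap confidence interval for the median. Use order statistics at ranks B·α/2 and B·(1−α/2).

(-0.093, 1.204)

Sorted replicates: -0.093, 0.241, 0.278, 0.734, 0.741, 0.828, 0.976, 1.138, 1.204, 1.659
α = 0.20; lower rank = 10 × 0.100 = 1; upper rank = 10 × 0.900 = 9.
The 1st smallest replicate is -0.093; the 9th is 1.204.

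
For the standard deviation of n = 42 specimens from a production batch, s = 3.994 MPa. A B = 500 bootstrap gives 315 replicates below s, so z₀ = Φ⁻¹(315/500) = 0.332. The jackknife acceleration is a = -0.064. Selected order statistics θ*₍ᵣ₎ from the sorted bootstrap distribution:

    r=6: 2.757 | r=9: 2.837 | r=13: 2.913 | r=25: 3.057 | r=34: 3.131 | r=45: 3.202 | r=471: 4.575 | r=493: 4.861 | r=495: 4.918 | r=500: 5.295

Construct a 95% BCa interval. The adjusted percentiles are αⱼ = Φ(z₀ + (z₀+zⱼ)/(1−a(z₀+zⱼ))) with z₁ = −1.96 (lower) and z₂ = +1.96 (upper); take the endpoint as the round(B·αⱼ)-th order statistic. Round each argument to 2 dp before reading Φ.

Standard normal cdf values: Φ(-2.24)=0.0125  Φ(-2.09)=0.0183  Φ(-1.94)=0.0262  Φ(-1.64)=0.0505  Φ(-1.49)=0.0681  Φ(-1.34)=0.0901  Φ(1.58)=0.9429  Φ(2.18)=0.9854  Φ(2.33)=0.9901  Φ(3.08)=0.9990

Lower: z₀ + z₁ = 0.332 + (-1.960) = -1.628; 1 − a(z₀+z₁) = 1 − (-0.064)(-1.628) = 0.8958; argument = 0.332 + (-1.628)/0.8958 = -1.4854 → -1.49.
α₁ = Φ(-1.49) = 0.0681; rank = round(500 × 0.0681) = 34; θ*₍34₎ = 3.131.
Upper: z₀ + z₂ = 2.292; 1 − a(z₀+z₂) = 1.1467; argument = 2.3308 → 2.33; α₂ = 0.9901; rank = 495; θ*₍495₎ = 4.918.

(3.131, 4.918)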